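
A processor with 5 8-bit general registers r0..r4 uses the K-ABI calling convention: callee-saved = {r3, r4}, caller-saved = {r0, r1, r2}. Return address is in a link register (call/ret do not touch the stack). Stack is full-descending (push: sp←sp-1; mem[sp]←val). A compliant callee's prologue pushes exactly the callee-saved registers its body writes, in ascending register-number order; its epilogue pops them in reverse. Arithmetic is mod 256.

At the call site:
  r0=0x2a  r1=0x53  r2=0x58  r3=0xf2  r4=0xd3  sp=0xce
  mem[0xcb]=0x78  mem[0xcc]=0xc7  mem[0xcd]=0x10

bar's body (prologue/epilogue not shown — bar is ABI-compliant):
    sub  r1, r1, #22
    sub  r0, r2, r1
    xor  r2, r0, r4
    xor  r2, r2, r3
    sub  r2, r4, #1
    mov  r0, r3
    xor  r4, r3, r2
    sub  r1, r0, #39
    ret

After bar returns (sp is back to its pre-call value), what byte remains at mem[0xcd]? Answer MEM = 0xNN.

prologue: push r4 -> mem[0xcd]=0xd3, sp=0xcd
body[0] sub  r1, r1, #22 -> r1=0x3d
body[1] sub  r0, r2, r1 -> r0=0x1b
body[2] xor  r2, r0, r4 -> r2=0xc8
body[3] xor  r2, r2, r3 -> r2=0x3a
body[4] sub  r2, r4, #1 -> r2=0xd2
body[5] mov  r0, r3 -> r0=0xf2
body[6] xor  r4, r3, r2 -> r4=0x20
body[7] sub  r1, r0, #39 -> r1=0xcb
epilogue: pop r4=0xd3, sp=0xce
prologue pushed ['r4'] at ['0xcd']

MEM = 0xd3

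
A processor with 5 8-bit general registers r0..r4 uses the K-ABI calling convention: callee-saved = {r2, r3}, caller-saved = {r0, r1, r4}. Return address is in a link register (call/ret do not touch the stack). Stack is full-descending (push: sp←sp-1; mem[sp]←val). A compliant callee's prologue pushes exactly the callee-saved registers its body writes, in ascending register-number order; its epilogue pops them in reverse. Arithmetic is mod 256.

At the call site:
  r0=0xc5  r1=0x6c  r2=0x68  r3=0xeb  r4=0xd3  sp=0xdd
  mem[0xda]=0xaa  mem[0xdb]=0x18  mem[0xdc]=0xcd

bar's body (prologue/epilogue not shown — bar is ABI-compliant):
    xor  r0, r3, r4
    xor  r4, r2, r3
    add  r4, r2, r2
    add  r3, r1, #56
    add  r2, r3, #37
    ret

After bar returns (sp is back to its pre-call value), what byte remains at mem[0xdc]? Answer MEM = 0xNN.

prologue: push r2 → mem[0xdc]=0x68, sp=0xdc
prologue: push r3 → mem[0xdb]=0xeb, sp=0xdb
body[0] xor  r0, r3, r4 → r0=0x38
body[1] xor  r4, r2, r3 → r4=0x83
body[2] add  r4, r2, r2 → r4=0xd0
body[3] add  r3, r1, #56 → r3=0xa4
body[4] add  r2, r3, #37 → r2=0xc9
epilogue: pop r3=0xeb, sp=0xdc
epilogue: pop r2=0x68, sp=0xdd
prologue pushed ['r2', 'r3'] at ['0xdc', '0xdb']

MEM = 0x68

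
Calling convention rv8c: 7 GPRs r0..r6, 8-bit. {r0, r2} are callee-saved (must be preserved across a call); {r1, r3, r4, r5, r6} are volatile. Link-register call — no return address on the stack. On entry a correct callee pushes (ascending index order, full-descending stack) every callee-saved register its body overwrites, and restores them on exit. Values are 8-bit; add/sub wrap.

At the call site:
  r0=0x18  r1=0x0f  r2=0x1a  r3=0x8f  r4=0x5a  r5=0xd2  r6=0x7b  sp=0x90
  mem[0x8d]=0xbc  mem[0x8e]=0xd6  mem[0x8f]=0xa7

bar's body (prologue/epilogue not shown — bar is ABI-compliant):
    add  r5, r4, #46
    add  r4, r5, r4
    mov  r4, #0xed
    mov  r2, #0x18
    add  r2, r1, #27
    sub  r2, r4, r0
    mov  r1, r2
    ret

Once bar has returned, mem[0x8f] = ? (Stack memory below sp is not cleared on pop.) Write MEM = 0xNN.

MEM = 0x1a

prologue: push r2 -> mem[0x8f]=0x1a, sp=0x8f
body[0] add  r5, r4, #46 -> r5=0x88
body[1] add  r4, r5, r4 -> r4=0xe2
body[2] mov  r4, #0xed -> r4=0xed
body[3] mov  r2, #0x18 -> r2=0x18
body[4] add  r2, r1, #27 -> r2=0x2a
body[5] sub  r2, r4, r0 -> r2=0xd5
body[6] mov  r1, r2 -> r1=0xd5
epilogue: pop r2=0x1a, sp=0x90
prologue pushed ['r2'] at ['0x8f']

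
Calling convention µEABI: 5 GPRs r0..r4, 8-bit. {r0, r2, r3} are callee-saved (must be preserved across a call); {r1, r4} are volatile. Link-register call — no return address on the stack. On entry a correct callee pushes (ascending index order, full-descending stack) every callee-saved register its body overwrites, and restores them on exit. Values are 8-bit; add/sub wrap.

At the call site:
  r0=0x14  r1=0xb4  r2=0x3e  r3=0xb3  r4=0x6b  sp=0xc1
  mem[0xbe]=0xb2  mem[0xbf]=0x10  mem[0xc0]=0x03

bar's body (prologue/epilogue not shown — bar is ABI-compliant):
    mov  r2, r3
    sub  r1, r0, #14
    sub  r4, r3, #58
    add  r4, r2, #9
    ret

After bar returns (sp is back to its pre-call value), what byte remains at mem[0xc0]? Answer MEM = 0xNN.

MEM = 0x3e

prologue: push r2 -> mem[0xc0]=0x3e, sp=0xc0
body[0] mov  r2, r3 -> r2=0xb3
body[1] sub  r1, r0, #14 -> r1=0x06
body[2] sub  r4, r3, #58 -> r4=0x79
body[3] add  r4, r2, #9 -> r4=0xbc
epilogue: pop r2=0x3e, sp=0xc1
prologue pushed ['r2'] at ['0xc0']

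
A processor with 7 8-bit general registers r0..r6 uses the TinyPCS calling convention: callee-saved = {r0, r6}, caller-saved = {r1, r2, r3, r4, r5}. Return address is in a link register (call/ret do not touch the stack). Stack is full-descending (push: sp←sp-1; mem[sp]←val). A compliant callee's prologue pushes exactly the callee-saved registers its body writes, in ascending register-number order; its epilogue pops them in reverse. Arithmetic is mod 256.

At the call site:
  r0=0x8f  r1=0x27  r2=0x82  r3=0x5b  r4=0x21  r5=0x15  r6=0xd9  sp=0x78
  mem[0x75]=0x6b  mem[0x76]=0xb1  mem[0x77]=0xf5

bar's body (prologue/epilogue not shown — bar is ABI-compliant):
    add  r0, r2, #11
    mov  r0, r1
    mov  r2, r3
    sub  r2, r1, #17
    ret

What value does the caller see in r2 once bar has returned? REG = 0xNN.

prologue: push r0 -> mem[0x77]=0x8f, sp=0x77
body[0] add  r0, r2, #11 -> r0=0x8d
body[1] mov  r0, r1 -> r0=0x27
body[2] mov  r2, r3 -> r2=0x5b
body[3] sub  r2, r1, #17 -> r2=0x16
epilogue: pop r0=0x8f, sp=0x78
r2 is caller-saved -> body value

REG = 0x16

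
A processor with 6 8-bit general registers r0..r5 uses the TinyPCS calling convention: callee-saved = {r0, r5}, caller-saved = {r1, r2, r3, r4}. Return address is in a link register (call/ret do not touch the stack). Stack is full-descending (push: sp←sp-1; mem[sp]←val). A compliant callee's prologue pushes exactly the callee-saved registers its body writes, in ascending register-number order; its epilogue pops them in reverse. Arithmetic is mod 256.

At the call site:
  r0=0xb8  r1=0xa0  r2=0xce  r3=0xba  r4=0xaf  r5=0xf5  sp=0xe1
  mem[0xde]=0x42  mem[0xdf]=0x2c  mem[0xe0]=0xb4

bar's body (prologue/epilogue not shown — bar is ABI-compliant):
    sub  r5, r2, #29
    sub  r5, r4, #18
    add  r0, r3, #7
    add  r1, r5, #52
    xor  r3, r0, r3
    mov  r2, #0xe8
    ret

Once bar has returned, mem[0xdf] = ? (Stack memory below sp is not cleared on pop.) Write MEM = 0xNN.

prologue: push r0 → mem[0xe0]=0xb8, sp=0xe0
prologue: push r5 → mem[0xdf]=0xf5, sp=0xdf
body[0] sub  r5, r2, #29 → r5=0xb1
body[1] sub  r5, r4, #18 → r5=0x9d
body[2] add  r0, r3, #7 → r0=0xc1
body[3] add  r1, r5, #52 → r1=0xd1
body[4] xor  r3, r0, r3 → r3=0x7b
body[5] mov  r2, #0xe8 → r2=0xe8
epilogue: pop r5=0xf5, sp=0xe0
epilogue: pop r0=0xb8, sp=0xe1
prologue pushed ['r0', 'r5'] at ['0xe0', '0xdf']

MEM = 0xf5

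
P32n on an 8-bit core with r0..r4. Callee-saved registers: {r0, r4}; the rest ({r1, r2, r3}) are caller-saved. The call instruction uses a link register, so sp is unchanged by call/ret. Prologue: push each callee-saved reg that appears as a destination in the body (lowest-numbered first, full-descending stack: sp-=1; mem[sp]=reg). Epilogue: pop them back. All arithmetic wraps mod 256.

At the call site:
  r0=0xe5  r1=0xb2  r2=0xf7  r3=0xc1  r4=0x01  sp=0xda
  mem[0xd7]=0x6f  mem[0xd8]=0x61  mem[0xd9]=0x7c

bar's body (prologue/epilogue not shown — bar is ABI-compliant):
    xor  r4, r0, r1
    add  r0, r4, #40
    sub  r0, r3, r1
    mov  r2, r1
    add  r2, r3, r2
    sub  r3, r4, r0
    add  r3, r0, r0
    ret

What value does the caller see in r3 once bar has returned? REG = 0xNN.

prologue: push r0 -> mem[0xd9]=0xe5, sp=0xd9
prologue: push r4 -> mem[0xd8]=0x01, sp=0xd8
body[0] xor  r4, r0, r1 -> r4=0x57
body[1] add  r0, r4, #40 -> r0=0x7f
body[2] sub  r0, r3, r1 -> r0=0x0f
body[3] mov  r2, r1 -> r2=0xb2
body[4] add  r2, r3, r2 -> r2=0x73
body[5] sub  r3, r4, r0 -> r3=0x48
body[6] add  r3, r0, r0 -> r3=0x1e
epilogue: pop r4=0x01, sp=0xd9
epilogue: pop r0=0xe5, sp=0xda
r3 is caller-saved -> body value

REG = 0x1e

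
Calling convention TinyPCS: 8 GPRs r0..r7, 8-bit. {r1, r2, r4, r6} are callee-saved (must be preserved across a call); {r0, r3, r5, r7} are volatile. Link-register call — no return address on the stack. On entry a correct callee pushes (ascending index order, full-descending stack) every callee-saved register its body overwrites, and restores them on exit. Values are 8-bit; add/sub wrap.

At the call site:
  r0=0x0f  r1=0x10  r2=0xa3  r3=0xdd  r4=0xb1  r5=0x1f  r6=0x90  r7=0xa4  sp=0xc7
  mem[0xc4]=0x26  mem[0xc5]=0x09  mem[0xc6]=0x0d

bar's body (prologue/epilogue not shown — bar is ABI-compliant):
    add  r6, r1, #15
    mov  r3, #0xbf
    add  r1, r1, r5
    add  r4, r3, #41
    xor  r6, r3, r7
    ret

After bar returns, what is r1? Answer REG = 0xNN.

prologue: push r1 -> mem[0xc6]=0x10, sp=0xc6
prologue: push r4 -> mem[0xc5]=0xb1, sp=0xc5
prologue: push r6 -> mem[0xc4]=0x90, sp=0xc4
body[0] add  r6, r1, #15 -> r6=0x1f
body[1] mov  r3, #0xbf -> r3=0xbf
body[2] add  r1, r1, r5 -> r1=0x2f
body[3] add  r4, r3, #41 -> r4=0xe8
body[4] xor  r6, r3, r7 -> r6=0x1b
epilogue: pop r6=0x90, sp=0xc5
epilogue: pop r4=0xb1, sp=0xc6
epilogue: pop r1=0x10, sp=0xc7
r1 is callee-saved -> restored

REG = 0x10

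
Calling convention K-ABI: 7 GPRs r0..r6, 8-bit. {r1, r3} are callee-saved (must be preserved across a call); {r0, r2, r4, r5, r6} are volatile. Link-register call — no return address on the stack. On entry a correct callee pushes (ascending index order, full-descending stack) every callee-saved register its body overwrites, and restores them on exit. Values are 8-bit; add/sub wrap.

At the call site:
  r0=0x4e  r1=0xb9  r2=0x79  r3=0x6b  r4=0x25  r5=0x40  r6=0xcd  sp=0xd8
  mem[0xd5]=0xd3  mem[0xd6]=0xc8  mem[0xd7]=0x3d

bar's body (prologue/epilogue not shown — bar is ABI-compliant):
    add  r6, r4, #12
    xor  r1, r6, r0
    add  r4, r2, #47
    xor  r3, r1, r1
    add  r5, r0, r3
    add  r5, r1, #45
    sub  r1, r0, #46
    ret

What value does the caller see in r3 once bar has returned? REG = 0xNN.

REG = 0x6b

prologue: push r1 → mem[0xd7]=0xb9, sp=0xd7
prologue: push r3 → mem[0xd6]=0x6b, sp=0xd6
body[0] add  r6, r4, #12 → r6=0x31
body[1] xor  r1, r6, r0 → r1=0x7f
body[2] add  r4, r2, #47 → r4=0xa8
body[3] xor  r3, r1, r1 → r3=0x00
body[4] add  r5, r0, r3 → r5=0x4e
body[5] add  r5, r1, #45 → r5=0xac
body[6] sub  r1, r0, #46 → r1=0x20
epilogue: pop r3=0x6b, sp=0xd7
epilogue: pop r1=0xb9, sp=0xd8
r3 is callee-saved → restored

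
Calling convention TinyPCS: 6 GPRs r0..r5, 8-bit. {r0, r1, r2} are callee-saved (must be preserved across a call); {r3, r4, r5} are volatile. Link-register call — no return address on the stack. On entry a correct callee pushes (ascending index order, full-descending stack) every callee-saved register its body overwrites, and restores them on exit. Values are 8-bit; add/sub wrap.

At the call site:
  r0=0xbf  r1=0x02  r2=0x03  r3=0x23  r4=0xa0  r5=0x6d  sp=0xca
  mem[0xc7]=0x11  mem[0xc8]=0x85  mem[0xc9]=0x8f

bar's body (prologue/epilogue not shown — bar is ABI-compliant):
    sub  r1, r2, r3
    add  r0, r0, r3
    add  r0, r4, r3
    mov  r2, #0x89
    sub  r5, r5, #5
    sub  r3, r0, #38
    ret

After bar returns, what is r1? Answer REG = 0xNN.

REG = 0x02

prologue: push r0 -> mem[0xc9]=0xbf, sp=0xc9
prologue: push r1 -> mem[0xc8]=0x02, sp=0xc8
prologue: push r2 -> mem[0xc7]=0x03, sp=0xc7
body[0] sub  r1, r2, r3 -> r1=0xe0
body[1] add  r0, r0, r3 -> r0=0xe2
body[2] add  r0, r4, r3 -> r0=0xc3
body[3] mov  r2, #0x89 -> r2=0x89
body[4] sub  r5, r5, #5 -> r5=0x68
body[5] sub  r3, r0, #38 -> r3=0x9d
epilogue: pop r2=0x03, sp=0xc8
epilogue: pop r1=0x02, sp=0xc9
epilogue: pop r0=0xbf, sp=0xca
r1 is callee-saved -> restored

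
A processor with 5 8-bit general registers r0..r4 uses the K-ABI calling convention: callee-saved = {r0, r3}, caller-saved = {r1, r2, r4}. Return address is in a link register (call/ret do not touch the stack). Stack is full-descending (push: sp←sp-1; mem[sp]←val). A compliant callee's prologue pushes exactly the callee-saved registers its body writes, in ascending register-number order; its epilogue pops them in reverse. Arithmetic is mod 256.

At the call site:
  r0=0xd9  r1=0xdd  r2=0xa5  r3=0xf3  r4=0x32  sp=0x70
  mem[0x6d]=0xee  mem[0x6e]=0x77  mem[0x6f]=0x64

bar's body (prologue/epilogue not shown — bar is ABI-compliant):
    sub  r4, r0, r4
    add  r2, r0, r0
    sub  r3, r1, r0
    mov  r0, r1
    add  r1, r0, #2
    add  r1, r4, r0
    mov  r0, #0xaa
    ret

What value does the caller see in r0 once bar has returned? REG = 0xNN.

prologue: push r0 → mem[0x6f]=0xd9, sp=0x6f
prologue: push r3 → mem[0x6e]=0xf3, sp=0x6e
body[0] sub  r4, r0, r4 → r4=0xa7
body[1] add  r2, r0, r0 → r2=0xb2
body[2] sub  r3, r1, r0 → r3=0x04
body[3] mov  r0, r1 → r0=0xdd
body[4] add  r1, r0, #2 → r1=0xdf
body[5] add  r1, r4, r0 → r1=0x84
body[6] mov  r0, #0xaa → r0=0xaa
epilogue: pop r3=0xf3, sp=0x6f
epilogue: pop r0=0xd9, sp=0x70
r0 is callee-saved → restored

REG = 0xd9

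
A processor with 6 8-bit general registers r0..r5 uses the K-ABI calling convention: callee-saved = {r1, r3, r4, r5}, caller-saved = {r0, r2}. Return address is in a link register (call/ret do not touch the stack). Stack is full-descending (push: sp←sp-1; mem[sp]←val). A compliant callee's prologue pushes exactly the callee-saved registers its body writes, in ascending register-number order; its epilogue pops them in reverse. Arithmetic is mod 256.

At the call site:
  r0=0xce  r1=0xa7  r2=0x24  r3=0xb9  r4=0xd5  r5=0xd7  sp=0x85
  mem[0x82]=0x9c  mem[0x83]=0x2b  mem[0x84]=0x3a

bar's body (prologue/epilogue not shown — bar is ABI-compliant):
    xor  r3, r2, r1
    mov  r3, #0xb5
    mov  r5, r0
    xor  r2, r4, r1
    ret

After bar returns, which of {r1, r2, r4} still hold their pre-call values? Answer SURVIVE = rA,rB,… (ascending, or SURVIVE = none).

prologue: push r3 → mem[0x84]=0xb9, sp=0x84
prologue: push r5 → mem[0x83]=0xd7, sp=0x83
body[0] xor  r3, r2, r1 → r3=0x83
body[1] mov  r3, #0xb5 → r3=0xb5
body[2] mov  r5, r0 → r5=0xce
body[3] xor  r2, r4, r1 → r2=0x72
epilogue: pop r5=0xd7, sp=0x84
epilogue: pop r3=0xb9, sp=0x85
r1: callee-saved, written=False
r2: caller-saved, written=True
r4: callee-saved, written=False

SURVIVE = r1,r4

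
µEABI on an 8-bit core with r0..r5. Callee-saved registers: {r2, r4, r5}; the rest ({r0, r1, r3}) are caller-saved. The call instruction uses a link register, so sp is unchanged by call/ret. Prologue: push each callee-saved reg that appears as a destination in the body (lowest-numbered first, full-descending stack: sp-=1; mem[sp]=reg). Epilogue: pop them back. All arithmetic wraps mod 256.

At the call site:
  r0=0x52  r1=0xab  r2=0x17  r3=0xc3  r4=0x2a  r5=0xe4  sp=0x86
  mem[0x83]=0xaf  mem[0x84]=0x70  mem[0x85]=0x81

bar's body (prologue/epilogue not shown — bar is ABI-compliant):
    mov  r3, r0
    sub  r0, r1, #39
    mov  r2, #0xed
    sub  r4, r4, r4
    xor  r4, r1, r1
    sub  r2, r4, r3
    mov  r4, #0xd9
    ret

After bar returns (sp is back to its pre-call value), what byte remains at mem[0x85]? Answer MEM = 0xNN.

MEM = 0x17

prologue: push r2 → mem[0x85]=0x17, sp=0x85
prologue: push r4 → mem[0x84]=0x2a, sp=0x84
body[0] mov  r3, r0 → r3=0x52
body[1] sub  r0, r1, #39 → r0=0x84
body[2] mov  r2, #0xed → r2=0xed
body[3] sub  r4, r4, r4 → r4=0x00
body[4] xor  r4, r1, r1 → r4=0x00
body[5] sub  r2, r4, r3 → r2=0xae
body[6] mov  r4, #0xd9 → r4=0xd9
epilogue: pop r4=0x2a, sp=0x85
epilogue: pop r2=0x17, sp=0x86
prologue pushed ['r2', 'r4'] at ['0x85', '0x84']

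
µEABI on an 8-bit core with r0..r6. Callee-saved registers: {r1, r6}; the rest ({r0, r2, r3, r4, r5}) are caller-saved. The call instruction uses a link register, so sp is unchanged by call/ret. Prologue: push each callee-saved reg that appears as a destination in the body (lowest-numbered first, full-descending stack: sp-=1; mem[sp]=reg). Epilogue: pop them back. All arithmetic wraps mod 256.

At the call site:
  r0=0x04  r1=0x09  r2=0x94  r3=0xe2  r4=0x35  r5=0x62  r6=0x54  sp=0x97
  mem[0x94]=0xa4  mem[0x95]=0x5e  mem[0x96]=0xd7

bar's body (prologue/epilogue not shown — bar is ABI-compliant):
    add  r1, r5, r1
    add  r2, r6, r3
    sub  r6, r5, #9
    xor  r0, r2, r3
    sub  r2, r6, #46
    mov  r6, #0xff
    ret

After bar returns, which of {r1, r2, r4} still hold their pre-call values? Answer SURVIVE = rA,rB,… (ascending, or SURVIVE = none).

SURVIVE = r1,r4

prologue: push r1 -> mem[0x96]=0x09, sp=0x96
prologue: push r6 -> mem[0x95]=0x54, sp=0x95
body[0] add  r1, r5, r1 -> r1=0x6b
body[1] add  r2, r6, r3 -> r2=0x36
body[2] sub  r6, r5, #9 -> r6=0x59
body[3] xor  r0, r2, r3 -> r0=0xd4
body[4] sub  r2, r6, #46 -> r2=0x2b
body[5] mov  r6, #0xff -> r6=0xff
epilogue: pop r6=0x54, sp=0x96
epilogue: pop r1=0x09, sp=0x97
r1: callee-saved, written=True
r2: caller-saved, written=True
r4: caller-saved, written=False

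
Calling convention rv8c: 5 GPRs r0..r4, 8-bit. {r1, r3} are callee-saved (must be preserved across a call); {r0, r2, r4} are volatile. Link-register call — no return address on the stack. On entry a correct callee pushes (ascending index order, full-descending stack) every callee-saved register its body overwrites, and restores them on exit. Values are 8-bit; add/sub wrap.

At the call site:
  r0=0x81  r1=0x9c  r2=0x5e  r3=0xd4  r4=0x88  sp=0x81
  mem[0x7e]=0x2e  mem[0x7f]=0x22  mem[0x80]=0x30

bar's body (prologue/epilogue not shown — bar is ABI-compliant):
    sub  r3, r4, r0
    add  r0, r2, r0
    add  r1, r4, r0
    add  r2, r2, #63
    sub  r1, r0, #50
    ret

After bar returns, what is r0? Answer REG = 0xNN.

REG = 0xdf

prologue: push r1 → mem[0x80]=0x9c, sp=0x80
prologue: push r3 → mem[0x7f]=0xd4, sp=0x7f
body[0] sub  r3, r4, r0 → r3=0x07
body[1] add  r0, r2, r0 → r0=0xdf
body[2] add  r1, r4, r0 → r1=0x67
body[3] add  r2, r2, #63 → r2=0x9d
body[4] sub  r1, r0, #50 → r1=0xad
epilogue: pop r3=0xd4, sp=0x80
epilogue: pop r1=0x9c, sp=0x81
r0 is caller-saved → body value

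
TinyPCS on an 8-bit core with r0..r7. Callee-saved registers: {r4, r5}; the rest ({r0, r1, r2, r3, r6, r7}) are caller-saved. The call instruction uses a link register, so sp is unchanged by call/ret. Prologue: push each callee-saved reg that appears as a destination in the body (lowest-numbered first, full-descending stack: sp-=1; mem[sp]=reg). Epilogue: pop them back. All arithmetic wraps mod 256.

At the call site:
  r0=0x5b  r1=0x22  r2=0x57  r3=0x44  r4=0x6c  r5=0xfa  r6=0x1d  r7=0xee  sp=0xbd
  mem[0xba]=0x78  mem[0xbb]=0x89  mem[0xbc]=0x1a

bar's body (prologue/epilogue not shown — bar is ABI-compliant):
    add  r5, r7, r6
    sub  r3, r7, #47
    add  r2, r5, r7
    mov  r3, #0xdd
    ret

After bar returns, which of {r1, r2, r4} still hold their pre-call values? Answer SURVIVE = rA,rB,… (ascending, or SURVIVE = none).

SURVIVE = r1,r4

prologue: push r5 → mem[0xbc]=0xfa, sp=0xbc
body[0] add  r5, r7, r6 → r5=0x0b
body[1] sub  r3, r7, #47 → r3=0xbf
body[2] add  r2, r5, r7 → r2=0xf9
body[3] mov  r3, #0xdd → r3=0xdd
epilogue: pop r5=0xfa, sp=0xbd
r1: caller-saved, written=False
r2: caller-saved, written=True
r4: callee-saved, written=False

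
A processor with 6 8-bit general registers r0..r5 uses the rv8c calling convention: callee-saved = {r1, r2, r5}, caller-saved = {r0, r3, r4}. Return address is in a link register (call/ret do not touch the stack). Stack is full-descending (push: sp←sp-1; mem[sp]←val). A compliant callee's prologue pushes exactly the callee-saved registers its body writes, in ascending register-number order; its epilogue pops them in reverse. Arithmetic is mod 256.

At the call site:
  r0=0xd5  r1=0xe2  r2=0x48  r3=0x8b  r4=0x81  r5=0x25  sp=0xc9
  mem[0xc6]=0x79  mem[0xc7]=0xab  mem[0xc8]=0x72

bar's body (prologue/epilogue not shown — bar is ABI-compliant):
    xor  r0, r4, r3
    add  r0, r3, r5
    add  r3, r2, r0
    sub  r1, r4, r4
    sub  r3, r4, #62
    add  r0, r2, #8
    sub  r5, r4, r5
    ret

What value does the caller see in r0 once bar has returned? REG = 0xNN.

prologue: push r1 → mem[0xc8]=0xe2, sp=0xc8
prologue: push r5 → mem[0xc7]=0x25, sp=0xc7
body[0] xor  r0, r4, r3 → r0=0x0a
body[1] add  r0, r3, r5 → r0=0xb0
body[2] add  r3, r2, r0 → r3=0xf8
body[3] sub  r1, r4, r4 → r1=0x00
body[4] sub  r3, r4, #62 → r3=0x43
body[5] add  r0, r2, #8 → r0=0x50
body[6] sub  r5, r4, r5 → r5=0x5c
epilogue: pop r5=0x25, sp=0xc8
epilogue: pop r1=0xe2, sp=0xc9
r0 is caller-saved → body value

REG = 0x50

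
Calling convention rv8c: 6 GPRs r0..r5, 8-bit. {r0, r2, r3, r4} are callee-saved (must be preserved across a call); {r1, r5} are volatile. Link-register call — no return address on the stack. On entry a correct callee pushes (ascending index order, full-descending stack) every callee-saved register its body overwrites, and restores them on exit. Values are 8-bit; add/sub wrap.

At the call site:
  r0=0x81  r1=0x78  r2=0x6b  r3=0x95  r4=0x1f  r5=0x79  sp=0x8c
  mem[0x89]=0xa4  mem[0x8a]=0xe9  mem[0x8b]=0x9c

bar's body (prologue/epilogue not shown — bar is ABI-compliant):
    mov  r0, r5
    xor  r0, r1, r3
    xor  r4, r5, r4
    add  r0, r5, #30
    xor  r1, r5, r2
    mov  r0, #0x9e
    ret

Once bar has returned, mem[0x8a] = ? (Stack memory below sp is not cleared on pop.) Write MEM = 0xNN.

prologue: push r0 -> mem[0x8b]=0x81, sp=0x8b
prologue: push r4 -> mem[0x8a]=0x1f, sp=0x8a
body[0] mov  r0, r5 -> r0=0x79
body[1] xor  r0, r1, r3 -> r0=0xed
body[2] xor  r4, r5, r4 -> r4=0x66
body[3] add  r0, r5, #30 -> r0=0x97
body[4] xor  r1, r5, r2 -> r1=0x12
body[5] mov  r0, #0x9e -> r0=0x9e
epilogue: pop r4=0x1f, sp=0x8b
epilogue: pop r0=0x81, sp=0x8c
prologue pushed ['r0', 'r4'] at ['0x8b', '0x8a']

MEM = 0x1f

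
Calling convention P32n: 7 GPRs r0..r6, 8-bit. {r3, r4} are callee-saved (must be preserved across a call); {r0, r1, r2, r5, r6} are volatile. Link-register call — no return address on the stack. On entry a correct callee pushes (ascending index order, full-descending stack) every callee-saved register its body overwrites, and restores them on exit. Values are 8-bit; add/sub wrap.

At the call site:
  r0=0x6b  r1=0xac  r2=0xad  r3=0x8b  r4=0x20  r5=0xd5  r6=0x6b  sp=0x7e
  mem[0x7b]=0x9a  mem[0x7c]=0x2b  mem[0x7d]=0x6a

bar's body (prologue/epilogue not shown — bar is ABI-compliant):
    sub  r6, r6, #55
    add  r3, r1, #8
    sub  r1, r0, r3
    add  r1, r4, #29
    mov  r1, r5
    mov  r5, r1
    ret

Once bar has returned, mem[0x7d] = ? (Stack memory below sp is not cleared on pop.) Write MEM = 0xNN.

prologue: push r3 → mem[0x7d]=0x8b, sp=0x7d
body[0] sub  r6, r6, #55 → r6=0x34
body[1] add  r3, r1, #8 → r3=0xb4
body[2] sub  r1, r0, r3 → r1=0xb7
body[3] add  r1, r4, #29 → r1=0x3d
body[4] mov  r1, r5 → r1=0xd5
body[5] mov  r5, r1 → r5=0xd5
epilogue: pop r3=0x8b, sp=0x7e
prologue pushed ['r3'] at ['0x7d']

MEM = 0x8b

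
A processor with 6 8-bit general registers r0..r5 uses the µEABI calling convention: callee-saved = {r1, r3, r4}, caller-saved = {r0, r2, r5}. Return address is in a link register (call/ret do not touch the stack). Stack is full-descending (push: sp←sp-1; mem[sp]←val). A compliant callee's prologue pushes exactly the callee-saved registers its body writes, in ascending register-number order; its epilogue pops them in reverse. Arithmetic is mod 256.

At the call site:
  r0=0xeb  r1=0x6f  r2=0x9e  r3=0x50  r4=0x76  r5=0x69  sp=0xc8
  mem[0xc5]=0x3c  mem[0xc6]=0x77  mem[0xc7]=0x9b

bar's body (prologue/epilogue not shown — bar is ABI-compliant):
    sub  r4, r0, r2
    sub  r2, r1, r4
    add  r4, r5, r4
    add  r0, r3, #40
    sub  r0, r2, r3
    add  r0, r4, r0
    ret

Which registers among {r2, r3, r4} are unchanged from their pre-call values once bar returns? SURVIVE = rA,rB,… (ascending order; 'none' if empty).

SURVIVE = r3,r4

prologue: push r4 -> mem[0xc7]=0x76, sp=0xc7
body[0] sub  r4, r0, r2 -> r4=0x4d
body[1] sub  r2, r1, r4 -> r2=0x22
body[2] add  r4, r5, r4 -> r4=0xb6
body[3] add  r0, r3, #40 -> r0=0x78
body[4] sub  r0, r2, r3 -> r0=0xd2
body[5] add  r0, r4, r0 -> r0=0x88
epilogue: pop r4=0x76, sp=0xc8
r2: caller-saved, written=True
r3: callee-saved, written=False
r4: callee-saved, written=True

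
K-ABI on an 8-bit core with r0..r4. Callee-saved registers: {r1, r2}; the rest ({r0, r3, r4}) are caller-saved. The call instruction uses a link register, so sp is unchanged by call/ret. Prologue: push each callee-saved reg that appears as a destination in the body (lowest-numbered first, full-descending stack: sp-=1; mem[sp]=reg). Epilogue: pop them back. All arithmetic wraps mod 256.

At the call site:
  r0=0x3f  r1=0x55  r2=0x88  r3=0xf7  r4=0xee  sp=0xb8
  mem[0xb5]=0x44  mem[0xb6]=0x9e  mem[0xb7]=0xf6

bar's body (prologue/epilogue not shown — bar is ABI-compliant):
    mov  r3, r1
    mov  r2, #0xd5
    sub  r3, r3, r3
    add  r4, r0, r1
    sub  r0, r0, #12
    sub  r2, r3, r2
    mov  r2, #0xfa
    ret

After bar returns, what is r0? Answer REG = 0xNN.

prologue: push r2 → mem[0xb7]=0x88, sp=0xb7
body[0] mov  r3, r1 → r3=0x55
body[1] mov  r2, #0xd5 → r2=0xd5
body[2] sub  r3, r3, r3 → r3=0x00
body[3] add  r4, r0, r1 → r4=0x94
body[4] sub  r0, r0, #12 → r0=0x33
body[5] sub  r2, r3, r2 → r2=0x2b
body[6] mov  r2, #0xfa → r2=0xfa
epilogue: pop r2=0x88, sp=0xb8
r0 is caller-saved → body value

REG = 0x33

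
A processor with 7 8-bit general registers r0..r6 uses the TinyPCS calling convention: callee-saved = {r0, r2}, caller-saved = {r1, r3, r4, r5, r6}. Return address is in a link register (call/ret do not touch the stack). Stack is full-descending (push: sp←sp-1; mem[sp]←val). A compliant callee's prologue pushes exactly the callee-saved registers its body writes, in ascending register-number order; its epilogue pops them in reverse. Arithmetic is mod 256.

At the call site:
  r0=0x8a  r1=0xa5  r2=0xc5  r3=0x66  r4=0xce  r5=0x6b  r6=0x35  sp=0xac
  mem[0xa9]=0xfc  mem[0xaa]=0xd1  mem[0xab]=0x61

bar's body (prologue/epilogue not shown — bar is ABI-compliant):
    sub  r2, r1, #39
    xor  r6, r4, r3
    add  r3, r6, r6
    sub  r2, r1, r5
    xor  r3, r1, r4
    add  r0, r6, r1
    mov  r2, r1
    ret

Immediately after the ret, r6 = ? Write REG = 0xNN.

REG = 0xa8

prologue: push r0 -> mem[0xab]=0x8a, sp=0xab
prologue: push r2 -> mem[0xaa]=0xc5, sp=0xaa
body[0] sub  r2, r1, #39 -> r2=0x7e
body[1] xor  r6, r4, r3 -> r6=0xa8
body[2] add  r3, r6, r6 -> r3=0x50
body[3] sub  r2, r1, r5 -> r2=0x3a
body[4] xor  r3, r1, r4 -> r3=0x6b
body[5] add  r0, r6, r1 -> r0=0x4d
body[6] mov  r2, r1 -> r2=0xa5
epilogue: pop r2=0xc5, sp=0xab
epilogue: pop r0=0x8a, sp=0xac
r6 is caller-saved -> body value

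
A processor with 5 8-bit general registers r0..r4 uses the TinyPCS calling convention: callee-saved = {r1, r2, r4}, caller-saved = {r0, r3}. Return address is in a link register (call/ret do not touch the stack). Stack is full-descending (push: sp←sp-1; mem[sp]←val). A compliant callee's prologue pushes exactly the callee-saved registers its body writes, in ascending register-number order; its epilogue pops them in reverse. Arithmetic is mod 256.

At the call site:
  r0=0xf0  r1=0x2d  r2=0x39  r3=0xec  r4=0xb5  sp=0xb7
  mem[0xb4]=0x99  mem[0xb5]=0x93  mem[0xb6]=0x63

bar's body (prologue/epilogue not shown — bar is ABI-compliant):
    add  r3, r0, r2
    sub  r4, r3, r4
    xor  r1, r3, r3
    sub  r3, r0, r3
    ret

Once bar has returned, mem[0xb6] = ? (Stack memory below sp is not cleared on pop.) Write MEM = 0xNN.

MEM = 0x2d

prologue: push r1 → mem[0xb6]=0x2d, sp=0xb6
prologue: push r4 → mem[0xb5]=0xb5, sp=0xb5
body[0] add  r3, r0, r2 → r3=0x29
body[1] sub  r4, r3, r4 → r4=0x74
body[2] xor  r1, r3, r3 → r1=0x00
body[3] sub  r3, r0, r3 → r3=0xc7
epilogue: pop r4=0xb5, sp=0xb6
epilogue: pop r1=0x2d, sp=0xb7
prologue pushed ['r1', 'r4'] at ['0xb6', '0xb5']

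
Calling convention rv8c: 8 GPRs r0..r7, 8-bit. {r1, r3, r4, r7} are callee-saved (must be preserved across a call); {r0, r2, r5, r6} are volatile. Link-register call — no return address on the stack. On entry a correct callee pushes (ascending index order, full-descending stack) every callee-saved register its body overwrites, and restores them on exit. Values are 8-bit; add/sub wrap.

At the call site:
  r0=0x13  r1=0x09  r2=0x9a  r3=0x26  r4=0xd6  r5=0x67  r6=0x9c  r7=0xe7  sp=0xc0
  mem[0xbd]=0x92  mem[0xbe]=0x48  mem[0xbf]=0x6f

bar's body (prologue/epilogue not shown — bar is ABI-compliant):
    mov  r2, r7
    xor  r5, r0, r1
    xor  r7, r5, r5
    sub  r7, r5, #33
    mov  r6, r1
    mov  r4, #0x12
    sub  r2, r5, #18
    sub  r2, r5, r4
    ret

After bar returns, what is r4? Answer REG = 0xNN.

prologue: push r4 → mem[0xbf]=0xd6, sp=0xbf
prologue: push r7 → mem[0xbe]=0xe7, sp=0xbe
body[0] mov  r2, r7 → r2=0xe7
body[1] xor  r5, r0, r1 → r5=0x1a
body[2] xor  r7, r5, r5 → r7=0x00
body[3] sub  r7, r5, #33 → r7=0xf9
body[4] mov  r6, r1 → r6=0x09
body[5] mov  r4, #0x12 → r4=0x12
body[6] sub  r2, r5, #18 → r2=0x08
body[7] sub  r2, r5, r4 → r2=0x08
epilogue: pop r7=0xe7, sp=0xbf
epilogue: pop r4=0xd6, sp=0xc0
r4 is callee-saved → restored

REG = 0xd6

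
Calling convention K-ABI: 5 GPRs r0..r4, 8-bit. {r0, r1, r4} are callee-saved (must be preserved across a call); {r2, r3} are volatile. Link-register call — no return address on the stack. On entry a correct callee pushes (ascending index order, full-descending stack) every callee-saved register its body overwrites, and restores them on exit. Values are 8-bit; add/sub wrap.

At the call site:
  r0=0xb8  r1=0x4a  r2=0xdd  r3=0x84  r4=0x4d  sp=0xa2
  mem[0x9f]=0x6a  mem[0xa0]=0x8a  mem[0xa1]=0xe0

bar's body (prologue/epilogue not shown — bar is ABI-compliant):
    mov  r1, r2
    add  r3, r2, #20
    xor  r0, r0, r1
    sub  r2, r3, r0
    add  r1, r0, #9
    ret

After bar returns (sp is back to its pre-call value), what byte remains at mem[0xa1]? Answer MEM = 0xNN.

prologue: push r0 → mem[0xa1]=0xb8, sp=0xa1
prologue: push r1 → mem[0xa0]=0x4a, sp=0xa0
body[0] mov  r1, r2 → r1=0xdd
body[1] add  r3, r2, #20 → r3=0xf1
body[2] xor  r0, r0, r1 → r0=0x65
body[3] sub  r2, r3, r0 → r2=0x8c
body[4] add  r1, r0, #9 → r1=0x6e
epilogue: pop r1=0x4a, sp=0xa1
epilogue: pop r0=0xb8, sp=0xa2
prologue pushed ['r0', 'r1'] at ['0xa1', '0xa0']

MEM = 0xb8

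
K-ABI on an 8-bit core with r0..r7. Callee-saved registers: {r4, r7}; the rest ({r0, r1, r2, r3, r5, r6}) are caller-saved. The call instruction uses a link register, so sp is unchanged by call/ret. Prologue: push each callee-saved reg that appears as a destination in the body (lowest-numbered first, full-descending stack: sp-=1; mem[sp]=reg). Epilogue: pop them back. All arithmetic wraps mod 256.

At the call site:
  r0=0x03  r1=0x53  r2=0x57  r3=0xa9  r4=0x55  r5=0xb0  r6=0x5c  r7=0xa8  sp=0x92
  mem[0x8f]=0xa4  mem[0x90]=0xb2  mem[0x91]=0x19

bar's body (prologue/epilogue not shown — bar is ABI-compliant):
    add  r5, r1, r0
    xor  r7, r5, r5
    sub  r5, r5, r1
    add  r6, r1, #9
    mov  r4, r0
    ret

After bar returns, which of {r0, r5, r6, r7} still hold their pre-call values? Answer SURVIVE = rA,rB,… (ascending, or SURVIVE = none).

prologue: push r4 → mem[0x91]=0x55, sp=0x91
prologue: push r7 → mem[0x90]=0xa8, sp=0x90
body[0] add  r5, r1, r0 → r5=0x56
body[1] xor  r7, r5, r5 → r7=0x00
body[2] sub  r5, r5, r1 → r5=0x03
body[3] add  r6, r1, #9 → r6=0x5c
body[4] mov  r4, r0 → r4=0x03
epilogue: pop r7=0xa8, sp=0x91
epilogue: pop r4=0x55, sp=0x92
r0: caller-saved, written=False
r5: caller-saved, written=True
r6: caller-saved, written=True
r7: callee-saved, written=True

SURVIVE = r0,r6,r7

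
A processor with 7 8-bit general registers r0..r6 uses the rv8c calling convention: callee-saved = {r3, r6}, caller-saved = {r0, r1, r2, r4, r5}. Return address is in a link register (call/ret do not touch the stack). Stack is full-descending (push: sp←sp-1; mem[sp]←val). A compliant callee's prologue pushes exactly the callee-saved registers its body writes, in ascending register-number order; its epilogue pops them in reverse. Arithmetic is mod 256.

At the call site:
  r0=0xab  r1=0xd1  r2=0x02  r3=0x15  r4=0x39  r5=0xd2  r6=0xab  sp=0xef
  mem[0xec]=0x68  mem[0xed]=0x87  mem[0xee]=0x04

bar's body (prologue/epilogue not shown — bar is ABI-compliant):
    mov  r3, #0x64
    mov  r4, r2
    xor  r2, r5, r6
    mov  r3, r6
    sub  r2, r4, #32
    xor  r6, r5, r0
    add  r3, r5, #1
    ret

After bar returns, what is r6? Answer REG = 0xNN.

prologue: push r3 -> mem[0xee]=0x15, sp=0xee
prologue: push r6 -> mem[0xed]=0xab, sp=0xed
body[0] mov  r3, #0x64 -> r3=0x64
body[1] mov  r4, r2 -> r4=0x02
body[2] xor  r2, r5, r6 -> r2=0x79
body[3] mov  r3, r6 -> r3=0xab
body[4] sub  r2, r4, #32 -> r2=0xe2
body[5] xor  r6, r5, r0 -> r6=0x79
body[6] add  r3, r5, #1 -> r3=0xd3
epilogue: pop r6=0xab, sp=0xee
epilogue: pop r3=0x15, sp=0xef
r6 is callee-saved -> restored

REG = 0xab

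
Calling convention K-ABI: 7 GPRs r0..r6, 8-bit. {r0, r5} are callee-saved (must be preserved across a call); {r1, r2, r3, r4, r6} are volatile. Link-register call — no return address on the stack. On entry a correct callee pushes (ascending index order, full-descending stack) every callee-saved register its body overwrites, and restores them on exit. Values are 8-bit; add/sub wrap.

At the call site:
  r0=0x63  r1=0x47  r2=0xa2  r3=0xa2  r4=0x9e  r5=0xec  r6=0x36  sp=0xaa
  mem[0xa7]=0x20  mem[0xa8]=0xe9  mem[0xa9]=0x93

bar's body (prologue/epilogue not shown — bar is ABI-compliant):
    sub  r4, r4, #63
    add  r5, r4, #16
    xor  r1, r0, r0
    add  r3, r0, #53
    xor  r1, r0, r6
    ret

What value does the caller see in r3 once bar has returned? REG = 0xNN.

REG = 0x98

prologue: push r5 → mem[0xa9]=0xec, sp=0xa9
body[0] sub  r4, r4, #63 → r4=0x5f
body[1] add  r5, r4, #16 → r5=0x6f
body[2] xor  r1, r0, r0 → r1=0x00
body[3] add  r3, r0, #53 → r3=0x98
body[4] xor  r1, r0, r6 → r1=0x55
epilogue: pop r5=0xec, sp=0xaa
r3 is caller-saved → body value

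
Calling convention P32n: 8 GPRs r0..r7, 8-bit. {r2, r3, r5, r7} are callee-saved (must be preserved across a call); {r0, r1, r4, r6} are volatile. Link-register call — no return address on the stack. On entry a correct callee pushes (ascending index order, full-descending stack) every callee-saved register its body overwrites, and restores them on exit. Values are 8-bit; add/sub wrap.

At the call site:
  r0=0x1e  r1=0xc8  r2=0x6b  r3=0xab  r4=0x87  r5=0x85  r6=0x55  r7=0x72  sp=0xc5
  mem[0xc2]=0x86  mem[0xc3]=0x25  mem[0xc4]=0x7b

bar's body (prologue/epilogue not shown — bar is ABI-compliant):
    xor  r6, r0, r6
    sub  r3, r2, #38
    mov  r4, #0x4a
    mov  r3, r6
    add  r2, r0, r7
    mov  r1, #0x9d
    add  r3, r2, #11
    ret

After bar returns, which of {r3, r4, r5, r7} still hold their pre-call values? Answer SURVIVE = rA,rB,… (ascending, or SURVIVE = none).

prologue: push r2 -> mem[0xc4]=0x6b, sp=0xc4
prologue: push r3 -> mem[0xc3]=0xab, sp=0xc3
body[0] xor  r6, r0, r6 -> r6=0x4b
body[1] sub  r3, r2, #38 -> r3=0x45
body[2] mov  r4, #0x4a -> r4=0x4a
body[3] mov  r3, r6 -> r3=0x4b
body[4] add  r2, r0, r7 -> r2=0x90
body[5] mov  r1, #0x9d -> r1=0x9d
body[6] add  r3, r2, #11 -> r3=0x9b
epilogue: pop r3=0xab, sp=0xc4
epilogue: pop r2=0x6b, sp=0xc5
r3: callee-saved, written=True
r4: caller-saved, written=True
r5: callee-saved, written=False
r7: callee-saved, written=False

SURVIVE = r3,r5,r7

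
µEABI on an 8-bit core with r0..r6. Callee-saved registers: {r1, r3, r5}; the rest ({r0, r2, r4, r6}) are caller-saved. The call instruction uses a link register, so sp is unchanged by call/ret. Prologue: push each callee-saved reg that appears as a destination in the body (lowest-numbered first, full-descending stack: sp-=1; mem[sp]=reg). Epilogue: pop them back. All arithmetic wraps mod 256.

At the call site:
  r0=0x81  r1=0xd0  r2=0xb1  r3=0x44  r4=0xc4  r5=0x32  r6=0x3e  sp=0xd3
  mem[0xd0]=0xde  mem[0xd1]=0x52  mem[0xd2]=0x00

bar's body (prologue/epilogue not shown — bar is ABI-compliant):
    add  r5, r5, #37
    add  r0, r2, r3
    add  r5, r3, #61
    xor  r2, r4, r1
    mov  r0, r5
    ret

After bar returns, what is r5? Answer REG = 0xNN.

REG = 0x32

prologue: push r5 -> mem[0xd2]=0x32, sp=0xd2
body[0] add  r5, r5, #37 -> r5=0x57
body[1] add  r0, r2, r3 -> r0=0xf5
body[2] add  r5, r3, #61 -> r5=0x81
body[3] xor  r2, r4, r1 -> r2=0x14
body[4] mov  r0, r5 -> r0=0x81
epilogue: pop r5=0x32, sp=0xd3
r5 is callee-saved -> restored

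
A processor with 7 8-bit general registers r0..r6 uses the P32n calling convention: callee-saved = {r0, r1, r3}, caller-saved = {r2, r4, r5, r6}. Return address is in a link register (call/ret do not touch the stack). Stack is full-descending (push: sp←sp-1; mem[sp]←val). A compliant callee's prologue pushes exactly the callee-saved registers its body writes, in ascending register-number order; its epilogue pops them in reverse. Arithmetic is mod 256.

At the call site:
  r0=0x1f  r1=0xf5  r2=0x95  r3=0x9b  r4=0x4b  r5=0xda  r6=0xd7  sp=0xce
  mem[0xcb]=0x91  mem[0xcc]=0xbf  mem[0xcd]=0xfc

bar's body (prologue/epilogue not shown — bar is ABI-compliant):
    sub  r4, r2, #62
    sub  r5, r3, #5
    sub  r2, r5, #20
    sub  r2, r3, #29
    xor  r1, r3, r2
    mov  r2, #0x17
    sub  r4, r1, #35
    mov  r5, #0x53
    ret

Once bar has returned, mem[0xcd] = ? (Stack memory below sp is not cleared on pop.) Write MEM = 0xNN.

MEM = 0xf5

prologue: push r1 → mem[0xcd]=0xf5, sp=0xcd
body[0] sub  r4, r2, #62 → r4=0x57
body[1] sub  r5, r3, #5 → r5=0x96
body[2] sub  r2, r5, #20 → r2=0x82
body[3] sub  r2, r3, #29 → r2=0x7e
body[4] xor  r1, r3, r2 → r1=0xe5
body[5] mov  r2, #0x17 → r2=0x17
body[6] sub  r4, r1, #35 → r4=0xc2
body[7] mov  r5, #0x53 → r5=0x53
epilogue: pop r1=0xf5, sp=0xce
prologue pushed ['r1'] at ['0xcd']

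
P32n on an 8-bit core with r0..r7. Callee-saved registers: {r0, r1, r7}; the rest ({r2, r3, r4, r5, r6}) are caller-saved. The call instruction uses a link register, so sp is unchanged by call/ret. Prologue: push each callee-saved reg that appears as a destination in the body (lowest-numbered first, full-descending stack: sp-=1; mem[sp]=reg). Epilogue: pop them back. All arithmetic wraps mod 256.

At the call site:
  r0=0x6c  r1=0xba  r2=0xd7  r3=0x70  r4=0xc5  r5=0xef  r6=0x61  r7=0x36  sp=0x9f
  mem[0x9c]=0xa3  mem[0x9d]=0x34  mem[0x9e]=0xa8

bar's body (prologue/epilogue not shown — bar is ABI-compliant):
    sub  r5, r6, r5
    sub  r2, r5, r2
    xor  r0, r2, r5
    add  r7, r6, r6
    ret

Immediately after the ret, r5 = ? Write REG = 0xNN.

prologue: push r0 → mem[0x9e]=0x6c, sp=0x9e
prologue: push r7 → mem[0x9d]=0x36, sp=0x9d
body[0] sub  r5, r6, r5 → r5=0x72
body[1] sub  r2, r5, r2 → r2=0x9b
body[2] xor  r0, r2, r5 → r0=0xe9
body[3] add  r7, r6, r6 → r7=0xc2
epilogue: pop r7=0x36, sp=0x9e
epilogue: pop r0=0x6c, sp=0x9f
r5 is caller-saved → body value

REG = 0x72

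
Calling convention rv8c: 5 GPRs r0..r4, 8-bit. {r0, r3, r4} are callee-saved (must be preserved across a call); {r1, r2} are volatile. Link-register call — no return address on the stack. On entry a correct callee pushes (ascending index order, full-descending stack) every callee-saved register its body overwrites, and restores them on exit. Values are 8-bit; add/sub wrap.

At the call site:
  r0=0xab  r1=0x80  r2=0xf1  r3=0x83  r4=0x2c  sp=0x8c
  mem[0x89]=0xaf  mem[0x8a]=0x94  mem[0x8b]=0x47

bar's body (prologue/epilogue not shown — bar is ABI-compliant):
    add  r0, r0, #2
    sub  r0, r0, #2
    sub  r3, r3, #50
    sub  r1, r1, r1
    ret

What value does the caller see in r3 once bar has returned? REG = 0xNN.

prologue: push r0 -> mem[0x8b]=0xab, sp=0x8b
prologue: push r3 -> mem[0x8a]=0x83, sp=0x8a
body[0] add  r0, r0, #2 -> r0=0xad
body[1] sub  r0, r0, #2 -> r0=0xab
body[2] sub  r3, r3, #50 -> r3=0x51
body[3] sub  r1, r1, r1 -> r1=0x00
epilogue: pop r3=0x83, sp=0x8b
epilogue: pop r0=0xab, sp=0x8c
r3 is callee-saved -> restored

REG = 0x83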